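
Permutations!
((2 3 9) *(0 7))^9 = ((0 7)(2 3 9))^9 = (9)(0 7)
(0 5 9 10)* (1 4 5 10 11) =(0 10)(1 4 5 9 11) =[10, 4, 2, 3, 5, 9, 6, 7, 8, 11, 0, 1]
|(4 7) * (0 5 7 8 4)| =|(0 5 7)(4 8)| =6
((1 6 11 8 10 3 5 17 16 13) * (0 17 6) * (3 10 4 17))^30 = (0 16 8 5 1 17 11 3 13 4 6)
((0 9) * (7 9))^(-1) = (0 9 7) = ((0 7 9))^(-1)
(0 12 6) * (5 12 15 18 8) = (0 15 18 8 5 12 6) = [15, 1, 2, 3, 4, 12, 0, 7, 5, 9, 10, 11, 6, 13, 14, 18, 16, 17, 8]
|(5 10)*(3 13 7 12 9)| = 10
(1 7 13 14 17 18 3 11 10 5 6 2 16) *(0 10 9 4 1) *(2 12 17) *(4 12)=[10, 7, 16, 11, 1, 6, 4, 13, 8, 12, 5, 9, 17, 14, 2, 15, 0, 18, 3]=(0 10 5 6 4 1 7 13 14 2 16)(3 11 9 12 17 18)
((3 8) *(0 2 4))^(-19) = (0 4 2)(3 8)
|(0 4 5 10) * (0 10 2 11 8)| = |(0 4 5 2 11 8)| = 6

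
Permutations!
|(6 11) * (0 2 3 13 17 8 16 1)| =|(0 2 3 13 17 8 16 1)(6 11)| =8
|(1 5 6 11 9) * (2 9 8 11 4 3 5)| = |(1 2 9)(3 5 6 4)(8 11)| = 12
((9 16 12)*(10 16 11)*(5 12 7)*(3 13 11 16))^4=(5 7 16 9 12)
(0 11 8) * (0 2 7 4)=(0 11 8 2 7 4)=[11, 1, 7, 3, 0, 5, 6, 4, 2, 9, 10, 8]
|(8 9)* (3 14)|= 2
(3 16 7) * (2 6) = (2 6)(3 16 7) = [0, 1, 6, 16, 4, 5, 2, 3, 8, 9, 10, 11, 12, 13, 14, 15, 7]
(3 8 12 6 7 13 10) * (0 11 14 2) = (0 11 14 2)(3 8 12 6 7 13 10) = [11, 1, 0, 8, 4, 5, 7, 13, 12, 9, 3, 14, 6, 10, 2]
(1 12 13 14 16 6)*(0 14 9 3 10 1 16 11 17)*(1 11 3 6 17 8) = [14, 12, 2, 10, 4, 5, 16, 7, 1, 6, 11, 8, 13, 9, 3, 15, 17, 0] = (0 14 3 10 11 8 1 12 13 9 6 16 17)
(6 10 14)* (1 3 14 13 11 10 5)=(1 3 14 6 5)(10 13 11)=[0, 3, 2, 14, 4, 1, 5, 7, 8, 9, 13, 10, 12, 11, 6]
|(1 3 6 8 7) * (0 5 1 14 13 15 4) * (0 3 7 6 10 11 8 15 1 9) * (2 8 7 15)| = 9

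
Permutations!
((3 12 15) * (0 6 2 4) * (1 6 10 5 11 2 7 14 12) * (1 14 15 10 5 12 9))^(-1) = (0 4 2 11 5)(1 9 14 3 15 7 6)(10 12)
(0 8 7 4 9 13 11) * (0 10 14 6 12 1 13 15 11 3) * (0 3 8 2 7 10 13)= [2, 0, 7, 3, 9, 5, 12, 4, 10, 15, 14, 13, 1, 8, 6, 11]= (0 2 7 4 9 15 11 13 8 10 14 6 12 1)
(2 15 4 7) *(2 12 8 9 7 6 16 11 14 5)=[0, 1, 15, 3, 6, 2, 16, 12, 9, 7, 10, 14, 8, 13, 5, 4, 11]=(2 15 4 6 16 11 14 5)(7 12 8 9)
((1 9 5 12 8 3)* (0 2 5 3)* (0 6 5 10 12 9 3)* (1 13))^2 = ((0 2 10 12 8 6 5 9)(1 3 13))^2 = (0 10 8 5)(1 13 3)(2 12 6 9)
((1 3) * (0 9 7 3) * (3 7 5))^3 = ((0 9 5 3 1))^3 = (0 3 9 1 5)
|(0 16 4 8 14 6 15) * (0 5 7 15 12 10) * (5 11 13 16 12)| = |(0 12 10)(4 8 14 6 5 7 15 11 13 16)| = 30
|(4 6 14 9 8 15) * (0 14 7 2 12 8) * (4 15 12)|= |(15)(0 14 9)(2 4 6 7)(8 12)|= 12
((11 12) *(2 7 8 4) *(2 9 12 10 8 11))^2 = ((2 7 11 10 8 4 9 12))^2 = (2 11 8 9)(4 12 7 10)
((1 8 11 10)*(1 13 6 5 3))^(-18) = (1 5 13 11)(3 6 10 8)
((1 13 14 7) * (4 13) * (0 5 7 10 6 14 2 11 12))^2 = (0 7 4 2 12 5 1 13 11)(6 10 14) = ((0 5 7 1 4 13 2 11 12)(6 14 10))^2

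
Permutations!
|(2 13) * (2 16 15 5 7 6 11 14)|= 9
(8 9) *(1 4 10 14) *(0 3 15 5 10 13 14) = (0 3 15 5 10)(1 4 13 14)(8 9) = [3, 4, 2, 15, 13, 10, 6, 7, 9, 8, 0, 11, 12, 14, 1, 5]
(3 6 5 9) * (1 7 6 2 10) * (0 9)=(0 9 3 2 10 1 7 6 5)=[9, 7, 10, 2, 4, 0, 5, 6, 8, 3, 1]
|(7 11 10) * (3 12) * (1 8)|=|(1 8)(3 12)(7 11 10)|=6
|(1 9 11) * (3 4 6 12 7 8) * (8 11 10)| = |(1 9 10 8 3 4 6 12 7 11)| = 10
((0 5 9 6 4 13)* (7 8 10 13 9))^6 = (13)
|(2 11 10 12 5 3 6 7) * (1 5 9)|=10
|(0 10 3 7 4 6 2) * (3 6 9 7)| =12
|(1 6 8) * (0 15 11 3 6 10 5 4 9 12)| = |(0 15 11 3 6 8 1 10 5 4 9 12)| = 12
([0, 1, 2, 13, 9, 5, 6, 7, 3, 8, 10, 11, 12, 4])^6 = (3 13 4 9 8)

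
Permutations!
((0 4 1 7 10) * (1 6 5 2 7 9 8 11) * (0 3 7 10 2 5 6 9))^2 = (0 9 11)(1 4 8)(2 3)(7 10)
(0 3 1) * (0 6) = [3, 6, 2, 1, 4, 5, 0] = (0 3 1 6)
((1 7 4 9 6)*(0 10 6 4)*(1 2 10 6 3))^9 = ((0 6 2 10 3 1 7)(4 9))^9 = (0 2 3 7 6 10 1)(4 9)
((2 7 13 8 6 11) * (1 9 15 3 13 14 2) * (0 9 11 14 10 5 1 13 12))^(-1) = (0 12 3 15 9)(1 5 10 7 2 14 6 8 13 11)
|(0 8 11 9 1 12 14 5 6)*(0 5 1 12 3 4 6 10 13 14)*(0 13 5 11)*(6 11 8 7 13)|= 12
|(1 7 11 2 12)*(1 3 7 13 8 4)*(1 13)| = |(2 12 3 7 11)(4 13 8)| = 15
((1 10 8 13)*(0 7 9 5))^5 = (0 7 9 5)(1 10 8 13)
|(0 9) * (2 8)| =|(0 9)(2 8)| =2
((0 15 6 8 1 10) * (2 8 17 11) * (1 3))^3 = (0 17 8 10 6 2 1 15 11 3)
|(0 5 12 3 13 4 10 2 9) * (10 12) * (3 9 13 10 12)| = 20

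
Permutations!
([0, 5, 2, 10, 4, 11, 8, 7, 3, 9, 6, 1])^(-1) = [0, 11, 2, 8, 4, 1, 10, 7, 6, 9, 3, 5]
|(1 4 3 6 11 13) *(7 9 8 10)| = |(1 4 3 6 11 13)(7 9 8 10)| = 12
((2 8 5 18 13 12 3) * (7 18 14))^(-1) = (2 3 12 13 18 7 14 5 8)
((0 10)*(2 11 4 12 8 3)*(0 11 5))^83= ((0 10 11 4 12 8 3 2 5))^83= (0 11 12 3 5 10 4 8 2)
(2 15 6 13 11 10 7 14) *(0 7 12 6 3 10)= (0 7 14 2 15 3 10 12 6 13 11)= [7, 1, 15, 10, 4, 5, 13, 14, 8, 9, 12, 0, 6, 11, 2, 3]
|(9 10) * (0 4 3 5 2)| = |(0 4 3 5 2)(9 10)| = 10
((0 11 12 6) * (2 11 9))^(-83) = ((0 9 2 11 12 6))^(-83) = (0 9 2 11 12 6)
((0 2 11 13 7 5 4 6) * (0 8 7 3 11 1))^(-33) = (13)(4 8 5 6 7)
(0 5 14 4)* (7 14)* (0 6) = [5, 1, 2, 3, 6, 7, 0, 14, 8, 9, 10, 11, 12, 13, 4] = (0 5 7 14 4 6)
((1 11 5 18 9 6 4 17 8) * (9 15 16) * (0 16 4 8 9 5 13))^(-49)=(0 18 17 8 13 5 4 6 11 16 15 9 1)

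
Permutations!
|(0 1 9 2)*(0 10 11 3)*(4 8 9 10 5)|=5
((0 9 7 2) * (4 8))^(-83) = (0 9 7 2)(4 8)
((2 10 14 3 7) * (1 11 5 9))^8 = ((1 11 5 9)(2 10 14 3 7))^8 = (2 3 10 7 14)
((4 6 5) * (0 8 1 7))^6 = (0 1)(7 8)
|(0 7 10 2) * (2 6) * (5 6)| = |(0 7 10 5 6 2)| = 6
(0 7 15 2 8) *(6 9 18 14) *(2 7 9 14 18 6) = (18)(0 9 6 14 2 8)(7 15) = [9, 1, 8, 3, 4, 5, 14, 15, 0, 6, 10, 11, 12, 13, 2, 7, 16, 17, 18]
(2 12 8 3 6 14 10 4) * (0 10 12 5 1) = (0 10 4 2 5 1)(3 6 14 12 8) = [10, 0, 5, 6, 2, 1, 14, 7, 3, 9, 4, 11, 8, 13, 12]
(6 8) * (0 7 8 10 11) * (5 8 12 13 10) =(0 7 12 13 10 11)(5 8 6) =[7, 1, 2, 3, 4, 8, 5, 12, 6, 9, 11, 0, 13, 10]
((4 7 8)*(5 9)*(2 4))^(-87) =((2 4 7 8)(5 9))^(-87) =(2 4 7 8)(5 9)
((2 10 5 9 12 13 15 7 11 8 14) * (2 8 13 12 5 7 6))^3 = ((2 10 7 11 13 15 6)(5 9)(8 14))^3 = (2 11 6 7 15 10 13)(5 9)(8 14)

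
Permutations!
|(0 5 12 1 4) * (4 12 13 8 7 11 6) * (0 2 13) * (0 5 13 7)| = |(0 13 8)(1 12)(2 7 11 6 4)| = 30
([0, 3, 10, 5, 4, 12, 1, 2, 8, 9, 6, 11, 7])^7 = [0, 6, 7, 1, 4, 3, 10, 12, 8, 9, 2, 11, 5]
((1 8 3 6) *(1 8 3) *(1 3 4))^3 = (8)(1 4)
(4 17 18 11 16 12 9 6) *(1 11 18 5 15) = (18)(1 11 16 12 9 6 4 17 5 15) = [0, 11, 2, 3, 17, 15, 4, 7, 8, 6, 10, 16, 9, 13, 14, 1, 12, 5, 18]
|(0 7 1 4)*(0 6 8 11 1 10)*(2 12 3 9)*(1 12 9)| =42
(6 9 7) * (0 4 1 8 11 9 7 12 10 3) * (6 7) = [4, 8, 2, 0, 1, 5, 6, 7, 11, 12, 3, 9, 10] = (0 4 1 8 11 9 12 10 3)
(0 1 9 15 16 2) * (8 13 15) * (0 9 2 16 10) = (16)(0 1 2 9 8 13 15 10) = [1, 2, 9, 3, 4, 5, 6, 7, 13, 8, 0, 11, 12, 15, 14, 10, 16]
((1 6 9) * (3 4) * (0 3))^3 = (9)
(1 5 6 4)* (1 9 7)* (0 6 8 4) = (0 6)(1 5 8 4 9 7) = [6, 5, 2, 3, 9, 8, 0, 1, 4, 7]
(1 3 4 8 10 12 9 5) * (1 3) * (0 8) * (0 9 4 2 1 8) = (1 8 10 12 4 9 5 3 2) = [0, 8, 1, 2, 9, 3, 6, 7, 10, 5, 12, 11, 4]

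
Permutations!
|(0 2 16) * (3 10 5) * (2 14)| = 12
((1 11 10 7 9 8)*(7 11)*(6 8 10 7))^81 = ((1 6 8)(7 9 10 11))^81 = (7 9 10 11)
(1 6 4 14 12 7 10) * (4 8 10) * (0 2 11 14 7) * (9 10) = (0 2 11 14 12)(1 6 8 9 10)(4 7) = [2, 6, 11, 3, 7, 5, 8, 4, 9, 10, 1, 14, 0, 13, 12]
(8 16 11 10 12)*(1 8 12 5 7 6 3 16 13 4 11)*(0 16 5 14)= [16, 8, 2, 5, 11, 7, 3, 6, 13, 9, 14, 10, 12, 4, 0, 15, 1]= (0 16 1 8 13 4 11 10 14)(3 5 7 6)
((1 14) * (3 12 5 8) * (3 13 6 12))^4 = ((1 14)(5 8 13 6 12))^4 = (14)(5 12 6 13 8)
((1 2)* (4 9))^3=((1 2)(4 9))^3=(1 2)(4 9)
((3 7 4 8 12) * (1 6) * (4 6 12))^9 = (1 6 7 3 12)(4 8)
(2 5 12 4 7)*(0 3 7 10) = (0 3 7 2 5 12 4 10) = [3, 1, 5, 7, 10, 12, 6, 2, 8, 9, 0, 11, 4]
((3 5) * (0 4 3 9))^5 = (9)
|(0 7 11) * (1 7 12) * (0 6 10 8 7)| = |(0 12 1)(6 10 8 7 11)| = 15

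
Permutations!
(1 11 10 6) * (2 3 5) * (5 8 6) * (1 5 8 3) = (1 11 10 8 6 5 2) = [0, 11, 1, 3, 4, 2, 5, 7, 6, 9, 8, 10]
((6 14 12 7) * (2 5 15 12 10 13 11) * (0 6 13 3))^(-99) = ((0 6 14 10 3)(2 5 15 12 7 13 11))^(-99) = (0 6 14 10 3)(2 11 13 7 12 15 5)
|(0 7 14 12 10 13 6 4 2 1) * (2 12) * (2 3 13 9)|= |(0 7 14 3 13 6 4 12 10 9 2 1)|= 12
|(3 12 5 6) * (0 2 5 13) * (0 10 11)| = |(0 2 5 6 3 12 13 10 11)| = 9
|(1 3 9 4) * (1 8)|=5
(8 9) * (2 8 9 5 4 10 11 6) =(2 8 5 4 10 11 6) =[0, 1, 8, 3, 10, 4, 2, 7, 5, 9, 11, 6]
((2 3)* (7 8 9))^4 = (7 8 9)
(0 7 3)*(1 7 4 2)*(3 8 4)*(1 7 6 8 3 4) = [4, 6, 7, 0, 2, 5, 8, 3, 1] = (0 4 2 7 3)(1 6 8)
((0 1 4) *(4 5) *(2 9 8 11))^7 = (0 4 5 1)(2 11 8 9)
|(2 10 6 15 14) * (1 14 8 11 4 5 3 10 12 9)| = 40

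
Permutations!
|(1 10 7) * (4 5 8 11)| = 12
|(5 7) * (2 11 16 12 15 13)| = 6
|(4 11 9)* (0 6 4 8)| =|(0 6 4 11 9 8)| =6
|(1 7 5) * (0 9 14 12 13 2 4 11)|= 24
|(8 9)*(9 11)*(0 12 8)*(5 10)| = |(0 12 8 11 9)(5 10)| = 10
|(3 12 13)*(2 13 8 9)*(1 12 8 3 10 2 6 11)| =21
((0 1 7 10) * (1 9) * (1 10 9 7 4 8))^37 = (0 7 9 10)(1 4 8) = ((0 7 9 10)(1 4 8))^37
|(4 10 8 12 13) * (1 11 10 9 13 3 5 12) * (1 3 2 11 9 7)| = 35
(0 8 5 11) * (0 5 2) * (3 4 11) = (0 8 2)(3 4 11 5) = [8, 1, 0, 4, 11, 3, 6, 7, 2, 9, 10, 5]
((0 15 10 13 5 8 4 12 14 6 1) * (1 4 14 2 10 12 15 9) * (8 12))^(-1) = (0 1 9)(2 12 5 13 10)(4 6 14 8 15)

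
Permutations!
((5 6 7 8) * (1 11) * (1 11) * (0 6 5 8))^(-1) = ((11)(0 6 7))^(-1) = (11)(0 7 6)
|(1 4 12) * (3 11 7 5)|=12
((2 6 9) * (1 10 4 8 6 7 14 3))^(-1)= (1 3 14 7 2 9 6 8 4 10)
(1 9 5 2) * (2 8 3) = (1 9 5 8 3 2) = [0, 9, 1, 2, 4, 8, 6, 7, 3, 5]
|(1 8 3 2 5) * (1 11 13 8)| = |(2 5 11 13 8 3)| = 6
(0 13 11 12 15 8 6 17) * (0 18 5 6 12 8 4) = [13, 1, 2, 3, 0, 6, 17, 7, 12, 9, 10, 8, 15, 11, 14, 4, 16, 18, 5] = (0 13 11 8 12 15 4)(5 6 17 18)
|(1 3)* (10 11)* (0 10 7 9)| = 10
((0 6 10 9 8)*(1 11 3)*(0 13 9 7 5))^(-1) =(0 5 7 10 6)(1 3 11)(8 9 13)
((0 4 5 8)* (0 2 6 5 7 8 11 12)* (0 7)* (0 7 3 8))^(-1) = (0 7 4)(2 8 3 12 11 5 6) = ((0 4 7)(2 6 5 11 12 3 8))^(-1)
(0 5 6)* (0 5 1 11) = [1, 11, 2, 3, 4, 6, 5, 7, 8, 9, 10, 0] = (0 1 11)(5 6)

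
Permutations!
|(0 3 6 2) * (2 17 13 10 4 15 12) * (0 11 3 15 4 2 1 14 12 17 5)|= |(0 15 17 13 10 2 11 3 6 5)(1 14 12)|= 30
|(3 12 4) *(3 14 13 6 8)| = |(3 12 4 14 13 6 8)| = 7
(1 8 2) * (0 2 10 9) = (0 2 1 8 10 9) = [2, 8, 1, 3, 4, 5, 6, 7, 10, 0, 9]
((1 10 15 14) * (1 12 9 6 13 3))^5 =(1 9 10 6 15 13 14 3 12) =((1 10 15 14 12 9 6 13 3))^5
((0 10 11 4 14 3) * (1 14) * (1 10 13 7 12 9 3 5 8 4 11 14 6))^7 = ((0 13 7 12 9 3)(1 6)(4 10 14 5 8))^7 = (0 13 7 12 9 3)(1 6)(4 14 8 10 5)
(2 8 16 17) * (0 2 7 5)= (0 2 8 16 17 7 5)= [2, 1, 8, 3, 4, 0, 6, 5, 16, 9, 10, 11, 12, 13, 14, 15, 17, 7]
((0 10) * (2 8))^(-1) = ((0 10)(2 8))^(-1) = (0 10)(2 8)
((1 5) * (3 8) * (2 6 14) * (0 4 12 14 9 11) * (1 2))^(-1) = (0 11 9 6 2 5 1 14 12 4)(3 8)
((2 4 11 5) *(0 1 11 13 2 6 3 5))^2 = (0 11 1)(2 13 4)(3 6 5)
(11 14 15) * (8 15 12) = (8 15 11 14 12) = [0, 1, 2, 3, 4, 5, 6, 7, 15, 9, 10, 14, 8, 13, 12, 11]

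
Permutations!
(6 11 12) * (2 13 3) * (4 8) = (2 13 3)(4 8)(6 11 12) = [0, 1, 13, 2, 8, 5, 11, 7, 4, 9, 10, 12, 6, 3]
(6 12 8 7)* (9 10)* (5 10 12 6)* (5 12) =(5 10 9)(7 12 8) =[0, 1, 2, 3, 4, 10, 6, 12, 7, 5, 9, 11, 8]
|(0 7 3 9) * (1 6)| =4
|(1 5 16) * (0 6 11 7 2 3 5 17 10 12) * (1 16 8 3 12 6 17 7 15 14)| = |(0 17 10 6 11 15 14 1 7 2 12)(3 5 8)| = 33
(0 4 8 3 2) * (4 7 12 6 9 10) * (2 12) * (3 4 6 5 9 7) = (0 3 12 5 9 10 6 7 2)(4 8) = [3, 1, 0, 12, 8, 9, 7, 2, 4, 10, 6, 11, 5]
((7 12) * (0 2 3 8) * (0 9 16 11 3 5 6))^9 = ((0 2 5 6)(3 8 9 16 11)(7 12))^9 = (0 2 5 6)(3 11 16 9 8)(7 12)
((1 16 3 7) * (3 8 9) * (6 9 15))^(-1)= (1 7 3 9 6 15 8 16)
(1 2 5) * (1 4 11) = (1 2 5 4 11) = [0, 2, 5, 3, 11, 4, 6, 7, 8, 9, 10, 1]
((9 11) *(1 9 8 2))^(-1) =((1 9 11 8 2))^(-1) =(1 2 8 11 9)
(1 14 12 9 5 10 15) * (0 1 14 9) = (0 1 9 5 10 15 14 12) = [1, 9, 2, 3, 4, 10, 6, 7, 8, 5, 15, 11, 0, 13, 12, 14]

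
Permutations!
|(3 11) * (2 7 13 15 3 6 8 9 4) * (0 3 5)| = |(0 3 11 6 8 9 4 2 7 13 15 5)| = 12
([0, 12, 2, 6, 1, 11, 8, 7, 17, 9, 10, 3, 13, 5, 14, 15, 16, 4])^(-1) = [0, 4, 2, 11, 17, 13, 3, 7, 6, 9, 10, 5, 1, 12, 14, 15, 16, 8]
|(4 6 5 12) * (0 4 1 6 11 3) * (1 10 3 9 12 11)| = |(0 4 1 6 5 11 9 12 10 3)| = 10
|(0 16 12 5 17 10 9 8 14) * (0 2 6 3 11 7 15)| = 15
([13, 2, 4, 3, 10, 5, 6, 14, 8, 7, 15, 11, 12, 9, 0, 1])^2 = [9, 4, 10, 3, 15, 5, 6, 0, 8, 14, 1, 11, 12, 7, 13, 2]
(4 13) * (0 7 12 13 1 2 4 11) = (0 7 12 13 11)(1 2 4) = [7, 2, 4, 3, 1, 5, 6, 12, 8, 9, 10, 0, 13, 11]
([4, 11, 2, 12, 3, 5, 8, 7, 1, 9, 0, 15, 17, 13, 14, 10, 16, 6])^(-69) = [11, 17, 2, 10, 15, 5, 3, 7, 12, 9, 1, 6, 0, 13, 14, 8, 16, 4]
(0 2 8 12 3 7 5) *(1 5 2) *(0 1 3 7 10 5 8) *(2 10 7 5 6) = (0 3 7 10 6 2)(1 8 12 5) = [3, 8, 0, 7, 4, 1, 2, 10, 12, 9, 6, 11, 5]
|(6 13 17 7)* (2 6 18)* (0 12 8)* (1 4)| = 6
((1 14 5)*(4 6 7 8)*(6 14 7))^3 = (1 4)(5 8)(7 14) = ((1 7 8 4 14 5))^3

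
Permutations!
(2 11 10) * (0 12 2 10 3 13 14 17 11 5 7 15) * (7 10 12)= (0 7 15)(2 5 10 12)(3 13 14 17 11)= [7, 1, 5, 13, 4, 10, 6, 15, 8, 9, 12, 3, 2, 14, 17, 0, 16, 11]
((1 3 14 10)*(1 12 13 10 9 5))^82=(1 14 5 3 9)(10 12 13)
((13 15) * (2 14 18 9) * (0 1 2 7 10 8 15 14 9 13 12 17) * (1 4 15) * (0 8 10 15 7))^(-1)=(0 9 2 1 8 17 12 15 7 4)(13 18 14)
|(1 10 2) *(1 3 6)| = |(1 10 2 3 6)| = 5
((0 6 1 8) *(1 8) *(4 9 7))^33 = (9)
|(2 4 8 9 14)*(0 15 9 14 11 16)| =20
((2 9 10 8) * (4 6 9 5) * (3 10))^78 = (2 10 9 4)(3 6 5 8)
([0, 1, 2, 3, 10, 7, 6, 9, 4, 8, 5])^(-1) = (4 8 9 7 5 10)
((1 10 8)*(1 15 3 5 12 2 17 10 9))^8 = ((1 9)(2 17 10 8 15 3 5 12))^8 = (17)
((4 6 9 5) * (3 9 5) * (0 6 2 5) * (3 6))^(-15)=((0 3 9 6)(2 5 4))^(-15)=(0 3 9 6)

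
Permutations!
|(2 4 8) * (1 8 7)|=5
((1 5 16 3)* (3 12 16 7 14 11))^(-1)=(1 3 11 14 7 5)(12 16)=((1 5 7 14 11 3)(12 16))^(-1)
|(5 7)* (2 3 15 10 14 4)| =6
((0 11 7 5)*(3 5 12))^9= ((0 11 7 12 3 5))^9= (0 12)(3 11)(5 7)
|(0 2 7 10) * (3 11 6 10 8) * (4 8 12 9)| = 11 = |(0 2 7 12 9 4 8 3 11 6 10)|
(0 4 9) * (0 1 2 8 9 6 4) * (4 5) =(1 2 8 9)(4 6 5) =[0, 2, 8, 3, 6, 4, 5, 7, 9, 1]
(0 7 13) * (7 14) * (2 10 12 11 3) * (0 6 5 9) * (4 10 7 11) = (0 14 11 3 2 7 13 6 5 9)(4 10 12) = [14, 1, 7, 2, 10, 9, 5, 13, 8, 0, 12, 3, 4, 6, 11]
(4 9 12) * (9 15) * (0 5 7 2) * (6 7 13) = (0 5 13 6 7 2)(4 15 9 12) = [5, 1, 0, 3, 15, 13, 7, 2, 8, 12, 10, 11, 4, 6, 14, 9]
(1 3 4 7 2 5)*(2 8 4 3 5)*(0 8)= [8, 5, 2, 3, 7, 1, 6, 0, 4]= (0 8 4 7)(1 5)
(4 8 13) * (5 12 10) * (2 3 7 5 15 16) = (2 3 7 5 12 10 15 16)(4 8 13) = [0, 1, 3, 7, 8, 12, 6, 5, 13, 9, 15, 11, 10, 4, 14, 16, 2]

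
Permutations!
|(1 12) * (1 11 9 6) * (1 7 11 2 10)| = |(1 12 2 10)(6 7 11 9)| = 4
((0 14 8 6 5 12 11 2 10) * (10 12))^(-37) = ((0 14 8 6 5 10)(2 12 11))^(-37) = (0 10 5 6 8 14)(2 11 12)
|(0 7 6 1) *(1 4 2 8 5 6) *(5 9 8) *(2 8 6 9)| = 6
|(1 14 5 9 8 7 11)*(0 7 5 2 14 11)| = 6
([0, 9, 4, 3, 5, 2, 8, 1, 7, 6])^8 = (1 8 9 7 6)(2 5 4)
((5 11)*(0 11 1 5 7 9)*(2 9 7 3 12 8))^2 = ((0 11 3 12 8 2 9)(1 5))^2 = (0 3 8 9 11 12 2)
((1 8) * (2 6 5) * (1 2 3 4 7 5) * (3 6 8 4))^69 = ((1 4 7 5 6)(2 8))^69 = (1 6 5 7 4)(2 8)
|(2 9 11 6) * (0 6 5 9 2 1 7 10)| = 15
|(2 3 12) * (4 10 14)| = 3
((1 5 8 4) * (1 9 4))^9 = ((1 5 8)(4 9))^9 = (4 9)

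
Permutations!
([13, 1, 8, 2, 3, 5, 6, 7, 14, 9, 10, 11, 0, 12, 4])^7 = (0 13 12)(2 14 3 8 4)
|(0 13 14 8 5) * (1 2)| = 10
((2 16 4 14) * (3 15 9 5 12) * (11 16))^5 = (16)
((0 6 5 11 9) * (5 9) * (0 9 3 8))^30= (11)(0 3)(6 8)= ((0 6 3 8)(5 11))^30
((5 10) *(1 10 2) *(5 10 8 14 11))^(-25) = ((1 8 14 11 5 2))^(-25) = (1 2 5 11 14 8)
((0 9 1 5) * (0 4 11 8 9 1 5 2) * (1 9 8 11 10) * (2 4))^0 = ((11)(0 9 5 2)(1 4 10))^0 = (11)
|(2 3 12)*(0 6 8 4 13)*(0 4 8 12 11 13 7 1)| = 10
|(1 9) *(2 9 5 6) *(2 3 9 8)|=|(1 5 6 3 9)(2 8)|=10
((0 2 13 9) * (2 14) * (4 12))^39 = (0 9 13 2 14)(4 12)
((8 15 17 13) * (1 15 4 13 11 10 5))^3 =((1 15 17 11 10 5)(4 13 8))^3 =(1 11)(5 17)(10 15)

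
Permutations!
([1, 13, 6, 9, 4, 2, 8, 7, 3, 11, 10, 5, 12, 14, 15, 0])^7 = (0 13 15 1 14)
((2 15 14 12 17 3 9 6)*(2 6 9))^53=((2 15 14 12 17 3))^53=(2 3 17 12 14 15)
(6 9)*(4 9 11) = (4 9 6 11) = [0, 1, 2, 3, 9, 5, 11, 7, 8, 6, 10, 4]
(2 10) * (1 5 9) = (1 5 9)(2 10) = [0, 5, 10, 3, 4, 9, 6, 7, 8, 1, 2]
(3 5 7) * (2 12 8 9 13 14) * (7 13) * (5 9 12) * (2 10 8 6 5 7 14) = [0, 1, 7, 9, 4, 13, 5, 3, 12, 14, 8, 11, 6, 2, 10] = (2 7 3 9 14 10 8 12 6 5 13)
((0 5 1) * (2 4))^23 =(0 1 5)(2 4)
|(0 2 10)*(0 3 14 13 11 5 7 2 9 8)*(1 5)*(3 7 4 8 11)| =21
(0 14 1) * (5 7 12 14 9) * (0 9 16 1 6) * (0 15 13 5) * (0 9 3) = [16, 3, 2, 0, 4, 7, 15, 12, 8, 9, 10, 11, 14, 5, 6, 13, 1] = (0 16 1 3)(5 7 12 14 6 15 13)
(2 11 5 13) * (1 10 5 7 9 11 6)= (1 10 5 13 2 6)(7 9 11)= [0, 10, 6, 3, 4, 13, 1, 9, 8, 11, 5, 7, 12, 2]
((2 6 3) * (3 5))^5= (2 6 5 3)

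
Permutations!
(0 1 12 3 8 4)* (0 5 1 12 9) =[12, 9, 2, 8, 5, 1, 6, 7, 4, 0, 10, 11, 3] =(0 12 3 8 4 5 1 9)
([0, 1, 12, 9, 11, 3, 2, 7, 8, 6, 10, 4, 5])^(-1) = [0, 1, 6, 5, 11, 12, 9, 7, 8, 3, 10, 4, 2]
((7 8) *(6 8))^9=(8)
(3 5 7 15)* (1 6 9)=(1 6 9)(3 5 7 15)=[0, 6, 2, 5, 4, 7, 9, 15, 8, 1, 10, 11, 12, 13, 14, 3]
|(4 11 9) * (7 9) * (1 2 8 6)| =|(1 2 8 6)(4 11 7 9)| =4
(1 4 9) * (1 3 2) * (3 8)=(1 4 9 8 3 2)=[0, 4, 1, 2, 9, 5, 6, 7, 3, 8]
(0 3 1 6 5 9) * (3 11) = [11, 6, 2, 1, 4, 9, 5, 7, 8, 0, 10, 3] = (0 11 3 1 6 5 9)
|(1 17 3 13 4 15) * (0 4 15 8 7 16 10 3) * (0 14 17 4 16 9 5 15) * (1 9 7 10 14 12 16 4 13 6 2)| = 36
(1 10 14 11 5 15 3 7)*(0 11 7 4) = [11, 10, 2, 4, 0, 15, 6, 1, 8, 9, 14, 5, 12, 13, 7, 3] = (0 11 5 15 3 4)(1 10 14 7)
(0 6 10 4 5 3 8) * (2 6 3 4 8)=(0 3 2 6 10 8)(4 5)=[3, 1, 6, 2, 5, 4, 10, 7, 0, 9, 8]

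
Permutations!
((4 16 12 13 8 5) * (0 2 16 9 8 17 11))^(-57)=(0 11 17 13 12 16 2)(4 5 8 9)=((0 2 16 12 13 17 11)(4 9 8 5))^(-57)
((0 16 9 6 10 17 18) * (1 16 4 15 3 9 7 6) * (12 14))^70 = (0 17 6 16 9 15)(1 3 4 18 10 7)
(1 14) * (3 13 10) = (1 14)(3 13 10) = [0, 14, 2, 13, 4, 5, 6, 7, 8, 9, 3, 11, 12, 10, 1]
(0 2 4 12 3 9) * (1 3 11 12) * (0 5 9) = [2, 3, 4, 0, 1, 9, 6, 7, 8, 5, 10, 12, 11] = (0 2 4 1 3)(5 9)(11 12)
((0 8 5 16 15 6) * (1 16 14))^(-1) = (0 6 15 16 1 14 5 8)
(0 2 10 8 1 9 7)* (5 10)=[2, 9, 5, 3, 4, 10, 6, 0, 1, 7, 8]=(0 2 5 10 8 1 9 7)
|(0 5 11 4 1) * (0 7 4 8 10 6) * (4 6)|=|(0 5 11 8 10 4 1 7 6)|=9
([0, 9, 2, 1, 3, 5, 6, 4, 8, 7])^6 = [0, 9, 2, 1, 3, 5, 6, 4, 8, 7]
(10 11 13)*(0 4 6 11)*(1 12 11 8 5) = (0 4 6 8 5 1 12 11 13 10) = [4, 12, 2, 3, 6, 1, 8, 7, 5, 9, 0, 13, 11, 10]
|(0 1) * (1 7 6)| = |(0 7 6 1)| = 4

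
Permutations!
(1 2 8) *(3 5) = [0, 2, 8, 5, 4, 3, 6, 7, 1] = (1 2 8)(3 5)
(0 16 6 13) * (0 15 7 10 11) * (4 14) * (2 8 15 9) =[16, 1, 8, 3, 14, 5, 13, 10, 15, 2, 11, 0, 12, 9, 4, 7, 6] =(0 16 6 13 9 2 8 15 7 10 11)(4 14)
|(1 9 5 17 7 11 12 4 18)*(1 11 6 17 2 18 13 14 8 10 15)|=39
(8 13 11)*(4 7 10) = (4 7 10)(8 13 11) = [0, 1, 2, 3, 7, 5, 6, 10, 13, 9, 4, 8, 12, 11]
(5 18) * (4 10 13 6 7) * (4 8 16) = [0, 1, 2, 3, 10, 18, 7, 8, 16, 9, 13, 11, 12, 6, 14, 15, 4, 17, 5] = (4 10 13 6 7 8 16)(5 18)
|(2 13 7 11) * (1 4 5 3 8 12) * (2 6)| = |(1 4 5 3 8 12)(2 13 7 11 6)| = 30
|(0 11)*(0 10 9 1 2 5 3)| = 8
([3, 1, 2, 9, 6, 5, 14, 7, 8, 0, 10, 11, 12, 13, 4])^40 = (0 3 9)(4 6 14)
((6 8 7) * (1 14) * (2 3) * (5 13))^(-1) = (1 14)(2 3)(5 13)(6 7 8)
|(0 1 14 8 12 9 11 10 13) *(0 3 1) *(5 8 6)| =|(1 14 6 5 8 12 9 11 10 13 3)| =11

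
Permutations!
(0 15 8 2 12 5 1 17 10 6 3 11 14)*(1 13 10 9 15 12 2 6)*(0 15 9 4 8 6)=(0 12 5 13 10 1 17 4 8)(3 11 14 15 6)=[12, 17, 2, 11, 8, 13, 3, 7, 0, 9, 1, 14, 5, 10, 15, 6, 16, 4]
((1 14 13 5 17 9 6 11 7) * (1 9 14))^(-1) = ((5 17 14 13)(6 11 7 9))^(-1) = (5 13 14 17)(6 9 7 11)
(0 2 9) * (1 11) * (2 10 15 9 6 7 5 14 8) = (0 10 15 9)(1 11)(2 6 7 5 14 8) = [10, 11, 6, 3, 4, 14, 7, 5, 2, 0, 15, 1, 12, 13, 8, 9]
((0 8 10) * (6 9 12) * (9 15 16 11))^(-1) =(0 10 8)(6 12 9 11 16 15)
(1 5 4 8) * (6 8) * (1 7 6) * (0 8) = (0 8 7 6)(1 5 4) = [8, 5, 2, 3, 1, 4, 0, 6, 7]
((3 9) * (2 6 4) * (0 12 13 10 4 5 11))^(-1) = (0 11 5 6 2 4 10 13 12)(3 9)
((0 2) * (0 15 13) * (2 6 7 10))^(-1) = (0 13 15 2 10 7 6)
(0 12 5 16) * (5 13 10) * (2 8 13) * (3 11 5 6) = [12, 1, 8, 11, 4, 16, 3, 7, 13, 9, 6, 5, 2, 10, 14, 15, 0] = (0 12 2 8 13 10 6 3 11 5 16)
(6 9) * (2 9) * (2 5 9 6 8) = (2 6 5 9 8) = [0, 1, 6, 3, 4, 9, 5, 7, 2, 8]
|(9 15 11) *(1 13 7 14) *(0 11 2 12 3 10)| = 8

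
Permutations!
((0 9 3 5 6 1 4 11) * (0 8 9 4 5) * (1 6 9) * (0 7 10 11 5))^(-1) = ((0 4 5 9 3 7 10 11 8 1))^(-1) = (0 1 8 11 10 7 3 9 5 4)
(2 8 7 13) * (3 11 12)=[0, 1, 8, 11, 4, 5, 6, 13, 7, 9, 10, 12, 3, 2]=(2 8 7 13)(3 11 12)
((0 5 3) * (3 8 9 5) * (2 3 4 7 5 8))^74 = ((0 4 7 5 2 3)(8 9))^74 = (9)(0 7 2)(3 4 5)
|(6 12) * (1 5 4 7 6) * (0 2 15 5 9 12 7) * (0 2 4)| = |(0 4 2 15 5)(1 9 12)(6 7)| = 30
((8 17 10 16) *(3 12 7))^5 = (3 7 12)(8 17 10 16)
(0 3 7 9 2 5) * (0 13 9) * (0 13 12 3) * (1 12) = (1 12 3 7 13 9 2 5) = [0, 12, 5, 7, 4, 1, 6, 13, 8, 2, 10, 11, 3, 9]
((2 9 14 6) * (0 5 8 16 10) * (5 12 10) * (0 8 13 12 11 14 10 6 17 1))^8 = (0 17 11 1 14)(2 6 12 13 5 16 8 10 9)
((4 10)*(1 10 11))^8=(11)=((1 10 4 11))^8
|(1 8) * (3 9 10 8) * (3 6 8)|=|(1 6 8)(3 9 10)|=3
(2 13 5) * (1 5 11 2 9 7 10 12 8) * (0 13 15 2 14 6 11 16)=(0 13 16)(1 5 9 7 10 12 8)(2 15)(6 11 14)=[13, 5, 15, 3, 4, 9, 11, 10, 1, 7, 12, 14, 8, 16, 6, 2, 0]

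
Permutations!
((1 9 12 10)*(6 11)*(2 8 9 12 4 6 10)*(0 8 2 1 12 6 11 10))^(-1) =(0 11 4 9 8)(1 12 10 6)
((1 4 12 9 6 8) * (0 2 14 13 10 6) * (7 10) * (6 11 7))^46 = (0 1 14 12 6)(2 4 13 9 8)(7 10 11)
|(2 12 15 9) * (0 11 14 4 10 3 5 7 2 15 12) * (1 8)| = |(0 11 14 4 10 3 5 7 2)(1 8)(9 15)| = 18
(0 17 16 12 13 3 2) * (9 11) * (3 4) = (0 17 16 12 13 4 3 2)(9 11) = [17, 1, 0, 2, 3, 5, 6, 7, 8, 11, 10, 9, 13, 4, 14, 15, 12, 16]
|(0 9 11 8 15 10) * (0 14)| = 7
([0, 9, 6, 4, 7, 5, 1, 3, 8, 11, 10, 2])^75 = (11)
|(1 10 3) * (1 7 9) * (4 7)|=|(1 10 3 4 7 9)|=6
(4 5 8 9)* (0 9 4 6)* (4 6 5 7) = [9, 1, 2, 3, 7, 8, 0, 4, 6, 5] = (0 9 5 8 6)(4 7)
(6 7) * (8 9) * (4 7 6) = [0, 1, 2, 3, 7, 5, 6, 4, 9, 8] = (4 7)(8 9)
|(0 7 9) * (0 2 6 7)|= |(2 6 7 9)|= 4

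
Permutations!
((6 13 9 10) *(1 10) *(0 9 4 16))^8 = (16)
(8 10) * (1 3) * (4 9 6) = (1 3)(4 9 6)(8 10) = [0, 3, 2, 1, 9, 5, 4, 7, 10, 6, 8]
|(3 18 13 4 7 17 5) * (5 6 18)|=|(3 5)(4 7 17 6 18 13)|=6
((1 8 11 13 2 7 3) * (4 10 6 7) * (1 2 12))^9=(1 12 13 11 8)(2 6)(3 10)(4 7)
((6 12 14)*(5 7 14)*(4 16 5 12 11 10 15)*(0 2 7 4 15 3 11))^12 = (16)(0 7 6 2 14)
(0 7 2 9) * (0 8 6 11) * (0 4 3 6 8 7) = [0, 1, 9, 6, 3, 5, 11, 2, 8, 7, 10, 4] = (2 9 7)(3 6 11 4)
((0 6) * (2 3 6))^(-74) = (0 3)(2 6)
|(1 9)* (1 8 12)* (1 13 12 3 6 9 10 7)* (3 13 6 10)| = 20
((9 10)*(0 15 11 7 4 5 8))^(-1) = ((0 15 11 7 4 5 8)(9 10))^(-1) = (0 8 5 4 7 11 15)(9 10)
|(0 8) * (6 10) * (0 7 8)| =2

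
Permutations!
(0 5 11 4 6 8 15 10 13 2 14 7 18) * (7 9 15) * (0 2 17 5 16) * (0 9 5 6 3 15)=(0 16 9)(2 14 5 11 4 3 15 10 13 17 6 8 7 18)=[16, 1, 14, 15, 3, 11, 8, 18, 7, 0, 13, 4, 12, 17, 5, 10, 9, 6, 2]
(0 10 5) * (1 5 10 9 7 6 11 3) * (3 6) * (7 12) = (0 9 12 7 3 1 5)(6 11) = [9, 5, 2, 1, 4, 0, 11, 3, 8, 12, 10, 6, 7]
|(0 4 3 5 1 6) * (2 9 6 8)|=9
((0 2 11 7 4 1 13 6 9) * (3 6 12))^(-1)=(0 9 6 3 12 13 1 4 7 11 2)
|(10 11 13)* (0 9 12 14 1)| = 15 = |(0 9 12 14 1)(10 11 13)|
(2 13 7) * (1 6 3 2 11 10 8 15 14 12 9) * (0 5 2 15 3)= (0 5 2 13 7 11 10 8 3 15 14 12 9 1 6)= [5, 6, 13, 15, 4, 2, 0, 11, 3, 1, 8, 10, 9, 7, 12, 14]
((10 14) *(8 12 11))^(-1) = (8 11 12)(10 14)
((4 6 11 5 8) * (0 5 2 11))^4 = (11)(0 6 4 8 5)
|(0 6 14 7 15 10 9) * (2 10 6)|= 4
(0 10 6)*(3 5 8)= (0 10 6)(3 5 8)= [10, 1, 2, 5, 4, 8, 0, 7, 3, 9, 6]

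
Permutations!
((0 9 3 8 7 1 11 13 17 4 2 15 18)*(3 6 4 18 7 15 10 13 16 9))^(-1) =((0 3 8 15 7 1 11 16 9 6 4 2 10 13 17 18))^(-1) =(0 18 17 13 10 2 4 6 9 16 11 1 7 15 8 3)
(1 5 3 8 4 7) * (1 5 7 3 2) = (1 7 5 2)(3 8 4) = [0, 7, 1, 8, 3, 2, 6, 5, 4]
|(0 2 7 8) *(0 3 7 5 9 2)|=3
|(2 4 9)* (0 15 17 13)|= |(0 15 17 13)(2 4 9)|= 12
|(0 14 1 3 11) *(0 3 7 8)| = 10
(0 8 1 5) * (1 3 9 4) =[8, 5, 2, 9, 1, 0, 6, 7, 3, 4] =(0 8 3 9 4 1 5)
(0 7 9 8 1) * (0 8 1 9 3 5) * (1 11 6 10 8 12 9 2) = (0 7 3 5)(1 12 9 11 6 10 8 2) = [7, 12, 1, 5, 4, 0, 10, 3, 2, 11, 8, 6, 9]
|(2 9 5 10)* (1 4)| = 4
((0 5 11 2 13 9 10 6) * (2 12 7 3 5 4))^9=((0 4 2 13 9 10 6)(3 5 11 12 7))^9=(0 2 9 6 4 13 10)(3 7 12 11 5)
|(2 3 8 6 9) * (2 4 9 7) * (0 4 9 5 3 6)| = |(9)(0 4 5 3 8)(2 6 7)| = 15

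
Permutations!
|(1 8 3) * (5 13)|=6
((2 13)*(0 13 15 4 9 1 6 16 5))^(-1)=((0 13 2 15 4 9 1 6 16 5))^(-1)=(0 5 16 6 1 9 4 15 2 13)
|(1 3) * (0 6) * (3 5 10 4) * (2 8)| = 10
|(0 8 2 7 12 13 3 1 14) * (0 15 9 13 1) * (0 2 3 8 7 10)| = |(0 7 12 1 14 15 9 13 8 3 2 10)| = 12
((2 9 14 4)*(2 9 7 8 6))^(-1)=((2 7 8 6)(4 9 14))^(-1)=(2 6 8 7)(4 14 9)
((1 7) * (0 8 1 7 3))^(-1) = ((0 8 1 3))^(-1) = (0 3 1 8)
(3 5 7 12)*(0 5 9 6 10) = (0 5 7 12 3 9 6 10) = [5, 1, 2, 9, 4, 7, 10, 12, 8, 6, 0, 11, 3]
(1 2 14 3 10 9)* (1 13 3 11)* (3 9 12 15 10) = [0, 2, 14, 3, 4, 5, 6, 7, 8, 13, 12, 1, 15, 9, 11, 10] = (1 2 14 11)(9 13)(10 12 15)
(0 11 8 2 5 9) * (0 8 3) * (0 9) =(0 11 3 9 8 2 5) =[11, 1, 5, 9, 4, 0, 6, 7, 2, 8, 10, 3]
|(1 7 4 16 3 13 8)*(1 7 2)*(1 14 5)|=12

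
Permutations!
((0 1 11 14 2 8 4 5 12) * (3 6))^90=((0 1 11 14 2 8 4 5 12)(3 6))^90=(14)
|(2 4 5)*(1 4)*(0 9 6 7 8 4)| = |(0 9 6 7 8 4 5 2 1)| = 9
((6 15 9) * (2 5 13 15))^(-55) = ((2 5 13 15 9 6))^(-55) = (2 6 9 15 13 5)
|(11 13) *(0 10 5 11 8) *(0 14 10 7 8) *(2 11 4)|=10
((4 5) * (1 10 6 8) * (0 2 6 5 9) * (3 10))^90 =((0 2 6 8 1 3 10 5 4 9))^90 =(10)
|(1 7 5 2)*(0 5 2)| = |(0 5)(1 7 2)| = 6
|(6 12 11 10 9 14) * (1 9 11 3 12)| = |(1 9 14 6)(3 12)(10 11)| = 4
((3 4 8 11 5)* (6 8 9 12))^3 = ((3 4 9 12 6 8 11 5))^3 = (3 12 11 4 6 5 9 8)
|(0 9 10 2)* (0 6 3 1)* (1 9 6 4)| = 8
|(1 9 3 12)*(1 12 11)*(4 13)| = 4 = |(1 9 3 11)(4 13)|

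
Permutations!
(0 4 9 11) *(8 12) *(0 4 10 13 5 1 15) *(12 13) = (0 10 12 8 13 5 1 15)(4 9 11) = [10, 15, 2, 3, 9, 1, 6, 7, 13, 11, 12, 4, 8, 5, 14, 0]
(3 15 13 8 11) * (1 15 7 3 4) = (1 15 13 8 11 4)(3 7) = [0, 15, 2, 7, 1, 5, 6, 3, 11, 9, 10, 4, 12, 8, 14, 13]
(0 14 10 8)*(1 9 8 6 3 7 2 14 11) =(0 11 1 9 8)(2 14 10 6 3 7) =[11, 9, 14, 7, 4, 5, 3, 2, 0, 8, 6, 1, 12, 13, 10]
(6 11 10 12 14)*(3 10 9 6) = (3 10 12 14)(6 11 9) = [0, 1, 2, 10, 4, 5, 11, 7, 8, 6, 12, 9, 14, 13, 3]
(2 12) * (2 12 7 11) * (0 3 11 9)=(12)(0 3 11 2 7 9)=[3, 1, 7, 11, 4, 5, 6, 9, 8, 0, 10, 2, 12]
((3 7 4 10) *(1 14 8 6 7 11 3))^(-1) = ((1 14 8 6 7 4 10)(3 11))^(-1) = (1 10 4 7 6 8 14)(3 11)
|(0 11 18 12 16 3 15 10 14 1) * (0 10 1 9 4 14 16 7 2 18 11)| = |(1 10 16 3 15)(2 18 12 7)(4 14 9)| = 60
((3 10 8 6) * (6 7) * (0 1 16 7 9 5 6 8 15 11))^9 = ((0 1 16 7 8 9 5 6 3 10 15 11))^9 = (0 10 5 7)(1 15 6 8)(3 9 16 11)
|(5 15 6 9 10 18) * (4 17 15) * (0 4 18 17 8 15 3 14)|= |(0 4 8 15 6 9 10 17 3 14)(5 18)|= 10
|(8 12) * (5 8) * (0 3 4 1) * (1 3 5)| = |(0 5 8 12 1)(3 4)| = 10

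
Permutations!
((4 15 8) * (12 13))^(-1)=(4 8 15)(12 13)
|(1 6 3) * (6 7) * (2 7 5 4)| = |(1 5 4 2 7 6 3)| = 7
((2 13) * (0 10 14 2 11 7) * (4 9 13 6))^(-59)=(0 10 14 2 6 4 9 13 11 7)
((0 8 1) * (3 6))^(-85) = (0 1 8)(3 6)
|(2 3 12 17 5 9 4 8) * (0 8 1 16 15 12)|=8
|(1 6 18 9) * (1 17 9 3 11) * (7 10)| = 10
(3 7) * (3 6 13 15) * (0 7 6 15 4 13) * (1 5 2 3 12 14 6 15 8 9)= (0 7 8 9 1 5 2 3 15 12 14 6)(4 13)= [7, 5, 3, 15, 13, 2, 0, 8, 9, 1, 10, 11, 14, 4, 6, 12]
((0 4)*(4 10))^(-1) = (0 4 10)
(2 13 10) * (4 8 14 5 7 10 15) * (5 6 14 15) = (2 13 5 7 10)(4 8 15)(6 14) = [0, 1, 13, 3, 8, 7, 14, 10, 15, 9, 2, 11, 12, 5, 6, 4]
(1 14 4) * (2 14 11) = (1 11 2 14 4) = [0, 11, 14, 3, 1, 5, 6, 7, 8, 9, 10, 2, 12, 13, 4]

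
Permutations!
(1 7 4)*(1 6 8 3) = (1 7 4 6 8 3) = [0, 7, 2, 1, 6, 5, 8, 4, 3]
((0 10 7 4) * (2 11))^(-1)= ((0 10 7 4)(2 11))^(-1)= (0 4 7 10)(2 11)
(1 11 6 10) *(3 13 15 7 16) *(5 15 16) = (1 11 6 10)(3 13 16)(5 15 7) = [0, 11, 2, 13, 4, 15, 10, 5, 8, 9, 1, 6, 12, 16, 14, 7, 3]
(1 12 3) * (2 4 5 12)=(1 2 4 5 12 3)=[0, 2, 4, 1, 5, 12, 6, 7, 8, 9, 10, 11, 3]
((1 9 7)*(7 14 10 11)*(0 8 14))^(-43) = (0 7 14 9 11 8 1 10)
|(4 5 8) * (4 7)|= |(4 5 8 7)|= 4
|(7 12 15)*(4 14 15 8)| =6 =|(4 14 15 7 12 8)|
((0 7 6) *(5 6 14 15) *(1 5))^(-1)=((0 7 14 15 1 5 6))^(-1)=(0 6 5 1 15 14 7)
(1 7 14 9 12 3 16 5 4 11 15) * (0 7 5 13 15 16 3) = (0 7 14 9 12)(1 5 4 11 16 13 15) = [7, 5, 2, 3, 11, 4, 6, 14, 8, 12, 10, 16, 0, 15, 9, 1, 13]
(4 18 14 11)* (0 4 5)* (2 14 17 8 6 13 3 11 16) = [4, 1, 14, 11, 18, 0, 13, 7, 6, 9, 10, 5, 12, 3, 16, 15, 2, 8, 17] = (0 4 18 17 8 6 13 3 11 5)(2 14 16)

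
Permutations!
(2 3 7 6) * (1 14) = [0, 14, 3, 7, 4, 5, 2, 6, 8, 9, 10, 11, 12, 13, 1] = (1 14)(2 3 7 6)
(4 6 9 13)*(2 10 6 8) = (2 10 6 9 13 4 8) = [0, 1, 10, 3, 8, 5, 9, 7, 2, 13, 6, 11, 12, 4]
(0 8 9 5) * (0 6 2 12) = (0 8 9 5 6 2 12) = [8, 1, 12, 3, 4, 6, 2, 7, 9, 5, 10, 11, 0]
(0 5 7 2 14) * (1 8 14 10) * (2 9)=(0 5 7 9 2 10 1 8 14)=[5, 8, 10, 3, 4, 7, 6, 9, 14, 2, 1, 11, 12, 13, 0]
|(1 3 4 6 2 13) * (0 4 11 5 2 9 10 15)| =6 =|(0 4 6 9 10 15)(1 3 11 5 2 13)|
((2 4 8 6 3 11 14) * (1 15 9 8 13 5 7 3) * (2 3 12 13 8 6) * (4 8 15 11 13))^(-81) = ((1 11 14 3 13 5 7 12 4 15 9 6)(2 8))^(-81) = (1 3 7 15)(2 8)(4 6 14 5)(9 11 13 12)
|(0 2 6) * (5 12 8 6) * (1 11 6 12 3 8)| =9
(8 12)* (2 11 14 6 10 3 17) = (2 11 14 6 10 3 17)(8 12) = [0, 1, 11, 17, 4, 5, 10, 7, 12, 9, 3, 14, 8, 13, 6, 15, 16, 2]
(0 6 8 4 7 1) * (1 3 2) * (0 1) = [6, 1, 0, 2, 7, 5, 8, 3, 4] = (0 6 8 4 7 3 2)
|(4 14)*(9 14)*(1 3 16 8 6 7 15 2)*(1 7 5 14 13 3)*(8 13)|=6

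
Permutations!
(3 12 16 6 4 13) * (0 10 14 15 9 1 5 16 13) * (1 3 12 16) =(0 10 14 15 9 3 16 6 4)(1 5)(12 13) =[10, 5, 2, 16, 0, 1, 4, 7, 8, 3, 14, 11, 13, 12, 15, 9, 6]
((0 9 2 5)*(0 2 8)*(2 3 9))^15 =((0 2 5 3 9 8))^15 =(0 3)(2 9)(5 8)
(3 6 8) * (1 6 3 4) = (1 6 8 4) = [0, 6, 2, 3, 1, 5, 8, 7, 4]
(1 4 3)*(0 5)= [5, 4, 2, 1, 3, 0]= (0 5)(1 4 3)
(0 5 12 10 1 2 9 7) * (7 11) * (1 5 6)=(0 6 1 2 9 11 7)(5 12 10)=[6, 2, 9, 3, 4, 12, 1, 0, 8, 11, 5, 7, 10]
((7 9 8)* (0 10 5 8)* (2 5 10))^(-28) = ((10)(0 2 5 8 7 9))^(-28) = (10)(0 5 7)(2 8 9)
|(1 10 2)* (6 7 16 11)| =|(1 10 2)(6 7 16 11)| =12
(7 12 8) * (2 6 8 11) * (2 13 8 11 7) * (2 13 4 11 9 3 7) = [0, 1, 6, 7, 11, 5, 9, 12, 13, 3, 10, 4, 2, 8] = (2 6 9 3 7 12)(4 11)(8 13)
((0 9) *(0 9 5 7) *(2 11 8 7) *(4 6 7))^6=(0 6 8 2)(4 11 5 7)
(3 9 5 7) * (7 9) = (3 7)(5 9) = [0, 1, 2, 7, 4, 9, 6, 3, 8, 5]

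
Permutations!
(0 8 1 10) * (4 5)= (0 8 1 10)(4 5)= [8, 10, 2, 3, 5, 4, 6, 7, 1, 9, 0]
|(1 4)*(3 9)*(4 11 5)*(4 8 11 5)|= |(1 5 8 11 4)(3 9)|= 10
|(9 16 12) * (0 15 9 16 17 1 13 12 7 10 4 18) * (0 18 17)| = 24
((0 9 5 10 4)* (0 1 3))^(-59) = ((0 9 5 10 4 1 3))^(-59) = (0 4 9 1 5 3 10)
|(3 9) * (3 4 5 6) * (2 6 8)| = |(2 6 3 9 4 5 8)| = 7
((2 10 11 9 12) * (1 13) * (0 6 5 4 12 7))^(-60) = (13)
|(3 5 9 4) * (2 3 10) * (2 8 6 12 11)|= 10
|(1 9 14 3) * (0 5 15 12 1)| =8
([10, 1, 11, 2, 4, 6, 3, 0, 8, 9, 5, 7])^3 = [6, 1, 0, 7, 4, 2, 11, 5, 8, 9, 3, 10]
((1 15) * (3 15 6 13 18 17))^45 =(1 18 15 13 3 6 17)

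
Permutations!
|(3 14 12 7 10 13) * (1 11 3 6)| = 9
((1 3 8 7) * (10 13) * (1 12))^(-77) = ((1 3 8 7 12)(10 13))^(-77) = (1 7 3 12 8)(10 13)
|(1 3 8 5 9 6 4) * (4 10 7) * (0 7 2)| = |(0 7 4 1 3 8 5 9 6 10 2)| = 11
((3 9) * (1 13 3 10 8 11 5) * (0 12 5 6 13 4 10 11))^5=(13)(0 10 1 12 8 4 5)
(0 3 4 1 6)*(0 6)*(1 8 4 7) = [3, 0, 2, 7, 8, 5, 6, 1, 4] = (0 3 7 1)(4 8)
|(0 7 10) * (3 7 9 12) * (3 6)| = |(0 9 12 6 3 7 10)| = 7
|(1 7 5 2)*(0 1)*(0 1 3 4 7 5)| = 12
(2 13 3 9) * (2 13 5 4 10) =(2 5 4 10)(3 9 13) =[0, 1, 5, 9, 10, 4, 6, 7, 8, 13, 2, 11, 12, 3]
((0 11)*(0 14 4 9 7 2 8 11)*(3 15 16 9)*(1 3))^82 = (1 7 4 9 14 16 11 15 8 3 2)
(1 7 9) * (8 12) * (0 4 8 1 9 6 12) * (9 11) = (0 4 8)(1 7 6 12)(9 11) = [4, 7, 2, 3, 8, 5, 12, 6, 0, 11, 10, 9, 1]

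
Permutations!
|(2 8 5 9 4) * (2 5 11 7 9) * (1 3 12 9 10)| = 11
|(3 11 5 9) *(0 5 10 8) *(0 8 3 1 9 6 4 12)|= 30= |(0 5 6 4 12)(1 9)(3 11 10)|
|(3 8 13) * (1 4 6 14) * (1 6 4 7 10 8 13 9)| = 10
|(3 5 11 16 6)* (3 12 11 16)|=|(3 5 16 6 12 11)|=6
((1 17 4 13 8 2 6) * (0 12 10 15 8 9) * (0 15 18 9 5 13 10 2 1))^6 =((0 12 2 6)(1 17 4 10 18 9 15 8)(5 13))^6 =(0 2)(1 15 18 4)(6 12)(8 9 10 17)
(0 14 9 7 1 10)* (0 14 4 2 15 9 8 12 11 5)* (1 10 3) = [4, 3, 15, 1, 2, 0, 6, 10, 12, 7, 14, 5, 11, 13, 8, 9] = (0 4 2 15 9 7 10 14 8 12 11 5)(1 3)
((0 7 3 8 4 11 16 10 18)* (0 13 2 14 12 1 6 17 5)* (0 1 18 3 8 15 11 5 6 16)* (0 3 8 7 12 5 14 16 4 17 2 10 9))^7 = (0 6 13 9 17 18 16 8 12 2 10)(1 5 14 4)(3 15 11)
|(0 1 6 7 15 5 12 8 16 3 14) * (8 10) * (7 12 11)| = |(0 1 6 12 10 8 16 3 14)(5 11 7 15)| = 36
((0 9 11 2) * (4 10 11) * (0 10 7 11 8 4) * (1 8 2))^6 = ((0 9)(1 8 4 7 11)(2 10))^6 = (1 8 4 7 11)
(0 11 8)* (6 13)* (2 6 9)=(0 11 8)(2 6 13 9)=[11, 1, 6, 3, 4, 5, 13, 7, 0, 2, 10, 8, 12, 9]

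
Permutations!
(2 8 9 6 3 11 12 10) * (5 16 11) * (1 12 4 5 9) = (1 12 10 2 8)(3 9 6)(4 5 16 11) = [0, 12, 8, 9, 5, 16, 3, 7, 1, 6, 2, 4, 10, 13, 14, 15, 11]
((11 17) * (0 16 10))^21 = ((0 16 10)(11 17))^21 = (11 17)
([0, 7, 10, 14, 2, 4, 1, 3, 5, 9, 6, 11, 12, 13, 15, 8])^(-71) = [0, 5, 14, 2, 3, 7, 8, 4, 1, 9, 15, 11, 12, 13, 10, 6]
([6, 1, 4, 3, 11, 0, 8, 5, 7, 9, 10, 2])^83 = [7, 1, 11, 3, 2, 8, 5, 6, 0, 9, 10, 4]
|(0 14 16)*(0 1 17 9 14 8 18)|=|(0 8 18)(1 17 9 14 16)|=15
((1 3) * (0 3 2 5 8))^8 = ((0 3 1 2 5 8))^8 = (0 1 5)(2 8 3)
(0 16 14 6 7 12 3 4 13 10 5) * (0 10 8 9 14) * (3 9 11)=(0 16)(3 4 13 8 11)(5 10)(6 7 12 9 14)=[16, 1, 2, 4, 13, 10, 7, 12, 11, 14, 5, 3, 9, 8, 6, 15, 0]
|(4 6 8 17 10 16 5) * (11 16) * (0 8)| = 9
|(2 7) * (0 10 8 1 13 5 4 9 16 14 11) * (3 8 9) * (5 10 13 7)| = |(0 13 10 9 16 14 11)(1 7 2 5 4 3 8)| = 7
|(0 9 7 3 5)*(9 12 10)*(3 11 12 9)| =|(0 9 7 11 12 10 3 5)| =8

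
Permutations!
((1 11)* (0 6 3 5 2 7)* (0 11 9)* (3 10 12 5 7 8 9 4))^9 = ((0 6 10 12 5 2 8 9)(1 4 3 7 11))^9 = (0 6 10 12 5 2 8 9)(1 11 7 3 4)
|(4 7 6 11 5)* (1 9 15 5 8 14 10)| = 11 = |(1 9 15 5 4 7 6 11 8 14 10)|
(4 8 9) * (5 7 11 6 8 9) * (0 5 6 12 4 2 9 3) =(0 5 7 11 12 4 3)(2 9)(6 8) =[5, 1, 9, 0, 3, 7, 8, 11, 6, 2, 10, 12, 4]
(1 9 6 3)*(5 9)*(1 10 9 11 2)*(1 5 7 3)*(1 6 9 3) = [0, 7, 5, 10, 4, 11, 6, 1, 8, 9, 3, 2] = (1 7)(2 5 11)(3 10)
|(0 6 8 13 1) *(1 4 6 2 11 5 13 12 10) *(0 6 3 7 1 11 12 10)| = 30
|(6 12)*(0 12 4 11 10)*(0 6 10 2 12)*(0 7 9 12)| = 9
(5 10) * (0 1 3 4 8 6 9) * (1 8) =[8, 3, 2, 4, 1, 10, 9, 7, 6, 0, 5] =(0 8 6 9)(1 3 4)(5 10)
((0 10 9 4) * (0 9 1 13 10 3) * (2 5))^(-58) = (1 10 13)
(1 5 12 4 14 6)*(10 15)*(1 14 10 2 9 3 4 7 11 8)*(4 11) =(1 5 12 7 4 10 15 2 9 3 11 8)(6 14) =[0, 5, 9, 11, 10, 12, 14, 4, 1, 3, 15, 8, 7, 13, 6, 2]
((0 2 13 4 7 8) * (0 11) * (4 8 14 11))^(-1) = ((0 2 13 8 4 7 14 11))^(-1) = (0 11 14 7 4 8 13 2)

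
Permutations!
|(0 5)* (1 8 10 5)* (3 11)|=10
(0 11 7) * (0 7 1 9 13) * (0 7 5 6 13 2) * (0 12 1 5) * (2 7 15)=[11, 9, 12, 3, 4, 6, 13, 0, 8, 7, 10, 5, 1, 15, 14, 2]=(0 11 5 6 13 15 2 12 1 9 7)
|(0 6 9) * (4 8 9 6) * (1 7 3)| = 12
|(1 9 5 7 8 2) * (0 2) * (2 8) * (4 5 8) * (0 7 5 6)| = |(0 4 6)(1 9 8 7 2)| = 15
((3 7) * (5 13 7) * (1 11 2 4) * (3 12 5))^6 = (1 2)(4 11)(5 7)(12 13)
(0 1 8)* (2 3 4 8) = (0 1 2 3 4 8) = [1, 2, 3, 4, 8, 5, 6, 7, 0]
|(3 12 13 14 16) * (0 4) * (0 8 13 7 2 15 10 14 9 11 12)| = |(0 4 8 13 9 11 12 7 2 15 10 14 16 3)| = 14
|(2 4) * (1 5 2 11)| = 5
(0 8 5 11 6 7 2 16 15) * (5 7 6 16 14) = (0 8 7 2 14 5 11 16 15) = [8, 1, 14, 3, 4, 11, 6, 2, 7, 9, 10, 16, 12, 13, 5, 0, 15]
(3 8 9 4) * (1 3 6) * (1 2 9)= [0, 3, 9, 8, 6, 5, 2, 7, 1, 4]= (1 3 8)(2 9 4 6)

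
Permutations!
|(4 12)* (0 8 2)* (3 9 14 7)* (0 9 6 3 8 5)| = 10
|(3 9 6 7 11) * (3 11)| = 4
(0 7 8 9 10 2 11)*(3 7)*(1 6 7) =(0 3 1 6 7 8 9 10 2 11) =[3, 6, 11, 1, 4, 5, 7, 8, 9, 10, 2, 0]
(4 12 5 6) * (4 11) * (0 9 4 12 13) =(0 9 4 13)(5 6 11 12) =[9, 1, 2, 3, 13, 6, 11, 7, 8, 4, 10, 12, 5, 0]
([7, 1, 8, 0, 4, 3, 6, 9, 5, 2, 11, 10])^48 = (11)(0 3 5 8 2 9 7)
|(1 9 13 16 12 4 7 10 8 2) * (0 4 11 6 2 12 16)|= 12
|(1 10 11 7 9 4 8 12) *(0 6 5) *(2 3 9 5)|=13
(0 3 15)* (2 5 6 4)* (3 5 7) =(0 5 6 4 2 7 3 15) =[5, 1, 7, 15, 2, 6, 4, 3, 8, 9, 10, 11, 12, 13, 14, 0]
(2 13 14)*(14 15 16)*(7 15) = (2 13 7 15 16 14) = [0, 1, 13, 3, 4, 5, 6, 15, 8, 9, 10, 11, 12, 7, 2, 16, 14]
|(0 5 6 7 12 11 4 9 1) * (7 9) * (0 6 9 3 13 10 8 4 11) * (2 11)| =12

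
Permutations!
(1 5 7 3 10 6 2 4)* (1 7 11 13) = [0, 5, 4, 10, 7, 11, 2, 3, 8, 9, 6, 13, 12, 1] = (1 5 11 13)(2 4 7 3 10 6)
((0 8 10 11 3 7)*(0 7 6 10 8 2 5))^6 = (3 10)(6 11)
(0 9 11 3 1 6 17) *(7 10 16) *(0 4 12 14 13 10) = (0 9 11 3 1 6 17 4 12 14 13 10 16 7) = [9, 6, 2, 1, 12, 5, 17, 0, 8, 11, 16, 3, 14, 10, 13, 15, 7, 4]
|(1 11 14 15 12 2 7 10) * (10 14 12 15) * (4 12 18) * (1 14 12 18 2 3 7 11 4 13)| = |(1 4 18 13)(2 11)(3 7 12)(10 14)| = 12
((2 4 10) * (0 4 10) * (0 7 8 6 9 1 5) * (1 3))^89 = (0 5 1 3 9 6 8 7 4)(2 10)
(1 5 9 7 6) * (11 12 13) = [0, 5, 2, 3, 4, 9, 1, 6, 8, 7, 10, 12, 13, 11] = (1 5 9 7 6)(11 12 13)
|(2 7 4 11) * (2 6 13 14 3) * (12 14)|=9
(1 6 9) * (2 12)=[0, 6, 12, 3, 4, 5, 9, 7, 8, 1, 10, 11, 2]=(1 6 9)(2 12)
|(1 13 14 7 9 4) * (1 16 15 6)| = 9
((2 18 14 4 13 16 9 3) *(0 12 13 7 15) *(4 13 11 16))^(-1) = ((0 12 11 16 9 3 2 18 14 13 4 7 15))^(-1) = (0 15 7 4 13 14 18 2 3 9 16 11 12)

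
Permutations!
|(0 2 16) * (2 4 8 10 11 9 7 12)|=|(0 4 8 10 11 9 7 12 2 16)|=10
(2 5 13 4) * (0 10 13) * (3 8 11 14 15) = (0 10 13 4 2 5)(3 8 11 14 15) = [10, 1, 5, 8, 2, 0, 6, 7, 11, 9, 13, 14, 12, 4, 15, 3]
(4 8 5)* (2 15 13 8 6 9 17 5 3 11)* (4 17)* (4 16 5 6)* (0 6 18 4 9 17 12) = (0 6 17 18 4 9 16 5 12)(2 15 13 8 3 11) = [6, 1, 15, 11, 9, 12, 17, 7, 3, 16, 10, 2, 0, 8, 14, 13, 5, 18, 4]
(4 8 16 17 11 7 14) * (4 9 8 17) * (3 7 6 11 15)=(3 7 14 9 8 16 4 17 15)(6 11)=[0, 1, 2, 7, 17, 5, 11, 14, 16, 8, 10, 6, 12, 13, 9, 3, 4, 15]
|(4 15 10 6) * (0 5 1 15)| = 7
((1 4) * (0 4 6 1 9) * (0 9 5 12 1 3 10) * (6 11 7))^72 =((0 4 5 12 1 11 7 6 3 10))^72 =(0 5 1 7 3)(4 12 11 6 10)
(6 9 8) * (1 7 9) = (1 7 9 8 6) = [0, 7, 2, 3, 4, 5, 1, 9, 6, 8]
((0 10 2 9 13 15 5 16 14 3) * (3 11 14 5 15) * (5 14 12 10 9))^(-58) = (0 13)(2 12 14 5 10 11 16)(3 9)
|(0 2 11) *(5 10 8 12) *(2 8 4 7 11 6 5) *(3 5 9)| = 12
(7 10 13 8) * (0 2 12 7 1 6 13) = (0 2 12 7 10)(1 6 13 8) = [2, 6, 12, 3, 4, 5, 13, 10, 1, 9, 0, 11, 7, 8]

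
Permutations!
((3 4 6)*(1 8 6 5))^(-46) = (1 6 4)(3 5 8)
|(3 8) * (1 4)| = |(1 4)(3 8)| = 2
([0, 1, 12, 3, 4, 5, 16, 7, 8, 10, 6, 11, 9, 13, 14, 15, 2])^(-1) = [0, 1, 16, 3, 4, 5, 10, 7, 8, 12, 9, 11, 2, 13, 14, 15, 6]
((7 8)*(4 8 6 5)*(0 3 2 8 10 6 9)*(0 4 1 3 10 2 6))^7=(0 10)(1 5 6 3)(2 7 4 8 9)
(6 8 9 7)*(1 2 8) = (1 2 8 9 7 6) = [0, 2, 8, 3, 4, 5, 1, 6, 9, 7]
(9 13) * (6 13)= (6 13 9)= [0, 1, 2, 3, 4, 5, 13, 7, 8, 6, 10, 11, 12, 9]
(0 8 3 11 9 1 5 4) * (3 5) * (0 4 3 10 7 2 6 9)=(0 8 5 3 11)(1 10 7 2 6 9)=[8, 10, 6, 11, 4, 3, 9, 2, 5, 1, 7, 0]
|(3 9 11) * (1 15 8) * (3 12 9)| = |(1 15 8)(9 11 12)| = 3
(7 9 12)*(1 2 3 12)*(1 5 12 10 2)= (2 3 10)(5 12 7 9)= [0, 1, 3, 10, 4, 12, 6, 9, 8, 5, 2, 11, 7]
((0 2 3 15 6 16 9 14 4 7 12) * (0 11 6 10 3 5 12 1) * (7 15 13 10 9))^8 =((0 2 5 12 11 6 16 7 1)(3 13 10)(4 15 9 14))^8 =(0 1 7 16 6 11 12 5 2)(3 10 13)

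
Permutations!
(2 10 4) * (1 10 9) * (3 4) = (1 10 3 4 2 9) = [0, 10, 9, 4, 2, 5, 6, 7, 8, 1, 3]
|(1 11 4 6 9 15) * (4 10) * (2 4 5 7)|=10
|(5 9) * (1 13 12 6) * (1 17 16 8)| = 14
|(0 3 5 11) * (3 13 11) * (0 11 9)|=|(0 13 9)(3 5)|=6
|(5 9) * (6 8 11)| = 6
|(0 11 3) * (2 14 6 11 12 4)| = |(0 12 4 2 14 6 11 3)| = 8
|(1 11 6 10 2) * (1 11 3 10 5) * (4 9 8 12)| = 28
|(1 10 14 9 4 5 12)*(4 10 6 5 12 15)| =6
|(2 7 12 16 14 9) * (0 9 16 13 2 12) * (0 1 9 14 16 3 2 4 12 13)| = |(16)(0 14 3 2 7 1 9 13 4 12)| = 10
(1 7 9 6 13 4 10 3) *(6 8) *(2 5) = (1 7 9 8 6 13 4 10 3)(2 5) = [0, 7, 5, 1, 10, 2, 13, 9, 6, 8, 3, 11, 12, 4]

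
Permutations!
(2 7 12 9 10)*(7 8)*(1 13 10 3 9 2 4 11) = (1 13 10 4 11)(2 8 7 12)(3 9) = [0, 13, 8, 9, 11, 5, 6, 12, 7, 3, 4, 1, 2, 10]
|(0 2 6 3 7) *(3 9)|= 6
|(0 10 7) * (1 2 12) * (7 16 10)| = 6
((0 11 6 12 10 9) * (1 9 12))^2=((0 11 6 1 9)(10 12))^2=(12)(0 6 9 11 1)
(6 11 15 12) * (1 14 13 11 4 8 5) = (1 14 13 11 15 12 6 4 8 5) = [0, 14, 2, 3, 8, 1, 4, 7, 5, 9, 10, 15, 6, 11, 13, 12]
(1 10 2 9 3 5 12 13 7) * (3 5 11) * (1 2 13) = [0, 10, 9, 11, 4, 12, 6, 2, 8, 5, 13, 3, 1, 7] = (1 10 13 7 2 9 5 12)(3 11)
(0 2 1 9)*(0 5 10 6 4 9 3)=(0 2 1 3)(4 9 5 10 6)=[2, 3, 1, 0, 9, 10, 4, 7, 8, 5, 6]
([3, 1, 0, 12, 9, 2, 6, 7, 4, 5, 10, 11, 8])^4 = [4, 1, 8, 9, 0, 12, 6, 7, 2, 3, 10, 11, 5]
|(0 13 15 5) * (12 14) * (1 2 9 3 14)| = 12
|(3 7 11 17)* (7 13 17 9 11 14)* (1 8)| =6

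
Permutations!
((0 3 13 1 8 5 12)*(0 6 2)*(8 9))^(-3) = (0 12 9 3 6 8 13 2 5 1)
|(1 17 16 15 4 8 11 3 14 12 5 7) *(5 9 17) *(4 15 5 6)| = |(1 6 4 8 11 3 14 12 9 17 16 5 7)| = 13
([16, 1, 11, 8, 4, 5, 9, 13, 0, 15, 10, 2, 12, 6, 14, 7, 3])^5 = [16, 1, 11, 8, 4, 5, 6, 7, 0, 9, 10, 2, 12, 13, 14, 15, 3]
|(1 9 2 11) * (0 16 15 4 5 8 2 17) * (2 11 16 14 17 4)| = |(0 14 17)(1 9 4 5 8 11)(2 16 15)| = 6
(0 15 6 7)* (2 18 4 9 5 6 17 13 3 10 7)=(0 15 17 13 3 10 7)(2 18 4 9 5 6)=[15, 1, 18, 10, 9, 6, 2, 0, 8, 5, 7, 11, 12, 3, 14, 17, 16, 13, 4]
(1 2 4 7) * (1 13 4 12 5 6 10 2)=[0, 1, 12, 3, 7, 6, 10, 13, 8, 9, 2, 11, 5, 4]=(2 12 5 6 10)(4 7 13)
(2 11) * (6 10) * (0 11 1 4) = (0 11 2 1 4)(6 10) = [11, 4, 1, 3, 0, 5, 10, 7, 8, 9, 6, 2]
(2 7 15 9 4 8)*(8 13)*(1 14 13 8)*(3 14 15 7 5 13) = (1 15 9 4 8 2 5 13)(3 14) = [0, 15, 5, 14, 8, 13, 6, 7, 2, 4, 10, 11, 12, 1, 3, 9]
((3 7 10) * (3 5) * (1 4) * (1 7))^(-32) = ((1 4 7 10 5 3))^(-32) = (1 5 7)(3 10 4)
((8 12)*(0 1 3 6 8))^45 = ((0 1 3 6 8 12))^45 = (0 6)(1 8)(3 12)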